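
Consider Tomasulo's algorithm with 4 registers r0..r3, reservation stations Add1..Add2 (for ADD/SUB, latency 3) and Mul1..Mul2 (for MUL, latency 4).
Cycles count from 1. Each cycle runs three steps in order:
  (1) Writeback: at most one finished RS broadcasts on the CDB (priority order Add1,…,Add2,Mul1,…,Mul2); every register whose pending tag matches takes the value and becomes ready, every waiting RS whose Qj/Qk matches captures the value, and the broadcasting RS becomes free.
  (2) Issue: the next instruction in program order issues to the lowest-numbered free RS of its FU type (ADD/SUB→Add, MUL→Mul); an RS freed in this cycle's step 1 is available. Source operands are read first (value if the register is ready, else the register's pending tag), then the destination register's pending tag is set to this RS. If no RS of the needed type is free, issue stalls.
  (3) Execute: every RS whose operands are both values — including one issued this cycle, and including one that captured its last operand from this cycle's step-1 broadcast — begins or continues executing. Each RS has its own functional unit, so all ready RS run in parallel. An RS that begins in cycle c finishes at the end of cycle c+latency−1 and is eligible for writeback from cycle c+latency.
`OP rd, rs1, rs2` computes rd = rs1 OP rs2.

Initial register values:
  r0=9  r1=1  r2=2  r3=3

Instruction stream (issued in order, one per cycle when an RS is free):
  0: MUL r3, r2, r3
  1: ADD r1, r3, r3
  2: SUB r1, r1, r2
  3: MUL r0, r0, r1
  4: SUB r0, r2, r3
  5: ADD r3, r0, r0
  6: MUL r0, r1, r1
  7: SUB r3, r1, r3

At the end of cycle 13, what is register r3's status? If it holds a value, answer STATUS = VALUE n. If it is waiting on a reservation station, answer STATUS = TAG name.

c1: issue MUL r3<-Mul1 | r0:9,r1:1,r2:2,r3:Mul1
c2: issue ADD r1<-Add1 | r0:9,r1:Add1,r2:2,r3:Mul1
c3: issue SUB r1<-Add2 | r0:9,r1:Add2,r2:2,r3:Mul1
c4: issue MUL r0<-Mul2 | r0:Mul2,r1:Add2,r2:2,r3:Mul1
c5: CDB Mul1=6; stall | r0:Mul2,r1:Add2,r2:2,r3:6
c6: stall | r0:Mul2,r1:Add2,r2:2,r3:6
c7: stall | r0:Mul2,r1:Add2,r2:2,r3:6
c8: CDB Add1=12; issue SUB r0<-Add1 | r0:Add1,r1:Add2,r2:2,r3:6
c9: stall | r0:Add1,r1:Add2,r2:2,r3:6
c10: stall | r0:Add1,r1:Add2,r2:2,r3:6
c11: CDB Add1=-4; issue ADD r3<-Add1 | r0:-4,r1:Add2,r2:2,r3:Add1
c12: CDB Add2=10; issue MUL r0<-Mul1 | r0:Mul1,r1:10,r2:2,r3:Add1
c13: issue SUB r3<-Add2 | r0:Mul1,r1:10,r2:2,r3:Add2

STATUS = TAG Add2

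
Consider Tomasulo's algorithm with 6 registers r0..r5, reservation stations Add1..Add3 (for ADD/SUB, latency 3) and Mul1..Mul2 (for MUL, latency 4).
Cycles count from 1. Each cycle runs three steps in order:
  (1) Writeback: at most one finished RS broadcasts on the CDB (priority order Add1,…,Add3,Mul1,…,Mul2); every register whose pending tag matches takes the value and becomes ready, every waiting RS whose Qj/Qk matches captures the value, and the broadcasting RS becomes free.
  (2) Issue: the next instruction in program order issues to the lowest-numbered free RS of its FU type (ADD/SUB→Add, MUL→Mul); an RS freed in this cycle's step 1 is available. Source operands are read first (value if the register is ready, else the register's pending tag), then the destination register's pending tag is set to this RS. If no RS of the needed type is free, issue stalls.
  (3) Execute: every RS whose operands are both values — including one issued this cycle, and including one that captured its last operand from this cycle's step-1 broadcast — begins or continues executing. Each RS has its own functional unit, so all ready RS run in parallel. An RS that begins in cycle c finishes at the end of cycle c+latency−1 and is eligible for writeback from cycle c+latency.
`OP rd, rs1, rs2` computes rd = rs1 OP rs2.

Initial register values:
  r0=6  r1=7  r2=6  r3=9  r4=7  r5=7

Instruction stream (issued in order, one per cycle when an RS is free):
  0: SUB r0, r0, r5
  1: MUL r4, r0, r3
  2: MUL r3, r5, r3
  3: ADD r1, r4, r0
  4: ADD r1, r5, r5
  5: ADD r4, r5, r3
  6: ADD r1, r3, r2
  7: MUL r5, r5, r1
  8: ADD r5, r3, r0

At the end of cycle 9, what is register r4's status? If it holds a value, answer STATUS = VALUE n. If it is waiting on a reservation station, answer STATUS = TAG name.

STATUS = TAG Add3

  c1: issue SUB r0<-Add1  regs: r0:Add1,r1:7,r2:6,r3:9,r4:7,r5:7
  c2: issue MUL r4<-Mul1  regs: r0:Add1,r1:7,r2:6,r3:9,r4:Mul1,r5:7
  c3: issue MUL r3<-Mul2  regs: r0:Add1,r1:7,r2:6,r3:Mul2,r4:Mul1,r5:7
  c4: CDB Add1=-1; issue ADD r1<-Add1  regs: r0:-1,r1:Add1,r2:6,r3:Mul2,r4:Mul1,r5:7
  c5: issue ADD r1<-Add2  regs: r0:-1,r1:Add2,r2:6,r3:Mul2,r4:Mul1,r5:7
  c6: issue ADD r4<-Add3  regs: r0:-1,r1:Add2,r2:6,r3:Mul2,r4:Add3,r5:7
  c7: CDB Mul2=63; stall  regs: r0:-1,r1:Add2,r2:6,r3:63,r4:Add3,r5:7
  c8: CDB Add2=14; issue ADD r1<-Add2  regs: r0:-1,r1:Add2,r2:6,r3:63,r4:Add3,r5:7
  c9: CDB Mul1=-9; issue MUL r5<-Mul1  regs: r0:-1,r1:Add2,r2:6,r3:63,r4:Add3,r5:Mul1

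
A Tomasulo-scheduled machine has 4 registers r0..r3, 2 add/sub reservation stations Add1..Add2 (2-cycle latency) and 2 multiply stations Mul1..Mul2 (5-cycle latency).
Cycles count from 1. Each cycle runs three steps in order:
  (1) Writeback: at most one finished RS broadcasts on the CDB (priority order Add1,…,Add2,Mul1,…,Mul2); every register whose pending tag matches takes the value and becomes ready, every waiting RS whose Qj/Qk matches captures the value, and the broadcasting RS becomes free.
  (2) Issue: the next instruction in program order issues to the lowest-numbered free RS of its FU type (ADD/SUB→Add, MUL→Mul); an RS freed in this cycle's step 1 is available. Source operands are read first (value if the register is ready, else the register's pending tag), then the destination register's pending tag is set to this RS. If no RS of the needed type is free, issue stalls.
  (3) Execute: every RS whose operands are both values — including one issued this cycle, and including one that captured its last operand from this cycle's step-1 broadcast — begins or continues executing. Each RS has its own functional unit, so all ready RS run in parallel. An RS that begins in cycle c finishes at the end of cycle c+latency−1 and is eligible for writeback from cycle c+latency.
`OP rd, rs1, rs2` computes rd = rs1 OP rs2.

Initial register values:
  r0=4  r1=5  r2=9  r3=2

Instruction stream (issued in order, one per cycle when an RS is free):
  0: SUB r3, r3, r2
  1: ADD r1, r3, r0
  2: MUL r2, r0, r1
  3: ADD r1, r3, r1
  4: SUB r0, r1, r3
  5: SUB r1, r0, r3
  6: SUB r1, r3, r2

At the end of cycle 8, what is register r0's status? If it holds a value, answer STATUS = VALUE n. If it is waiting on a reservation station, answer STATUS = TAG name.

  c1: issue SUB r3<-Add1  regs: r0:4,r1:5,r2:9,r3:Add1
  c2: issue ADD r1<-Add2  regs: r0:4,r1:Add2,r2:9,r3:Add1
  c3: CDB Add1=-7; issue MUL r2<-Mul1  regs: r0:4,r1:Add2,r2:Mul1,r3:-7
  c4: issue ADD r1<-Add1  regs: r0:4,r1:Add1,r2:Mul1,r3:-7
  c5: CDB Add2=-3; issue SUB r0<-Add2  regs: r0:Add2,r1:Add1,r2:Mul1,r3:-7
  c6: stall  regs: r0:Add2,r1:Add1,r2:Mul1,r3:-7
  c7: CDB Add1=-10; issue SUB r1<-Add1  regs: r0:Add2,r1:Add1,r2:Mul1,r3:-7
  c8: stall  regs: r0:Add2,r1:Add1,r2:Mul1,r3:-7

STATUS = TAG Add2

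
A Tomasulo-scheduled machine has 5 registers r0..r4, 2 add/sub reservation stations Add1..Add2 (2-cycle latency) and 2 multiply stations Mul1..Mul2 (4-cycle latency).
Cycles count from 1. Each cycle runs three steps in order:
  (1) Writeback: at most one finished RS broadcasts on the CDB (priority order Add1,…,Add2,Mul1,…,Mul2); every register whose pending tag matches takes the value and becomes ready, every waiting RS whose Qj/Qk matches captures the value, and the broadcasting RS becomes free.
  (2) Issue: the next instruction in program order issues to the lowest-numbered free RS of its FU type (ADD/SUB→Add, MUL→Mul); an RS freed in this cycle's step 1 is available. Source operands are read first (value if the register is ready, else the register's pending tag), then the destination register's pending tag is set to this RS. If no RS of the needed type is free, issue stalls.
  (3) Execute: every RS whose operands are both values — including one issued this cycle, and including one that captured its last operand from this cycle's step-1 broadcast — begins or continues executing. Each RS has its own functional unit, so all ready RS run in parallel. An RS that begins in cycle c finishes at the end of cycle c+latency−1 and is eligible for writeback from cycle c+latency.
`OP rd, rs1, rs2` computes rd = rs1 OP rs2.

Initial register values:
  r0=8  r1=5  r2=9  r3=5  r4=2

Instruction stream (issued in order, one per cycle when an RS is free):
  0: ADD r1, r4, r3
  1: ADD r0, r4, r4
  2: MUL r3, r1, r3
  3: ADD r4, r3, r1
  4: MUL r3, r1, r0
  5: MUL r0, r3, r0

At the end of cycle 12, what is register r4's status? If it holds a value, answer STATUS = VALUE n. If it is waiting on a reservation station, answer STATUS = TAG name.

STATUS = VALUE 42

  c1: issue ADD r1<-Add1  regs: r0:8,r1:Add1,r2:9,r3:5,r4:2
  c2: issue ADD r0<-Add2  regs: r0:Add2,r1:Add1,r2:9,r3:5,r4:2
  c3: CDB Add1=7; issue MUL r3<-Mul1  regs: r0:Add2,r1:7,r2:9,r3:Mul1,r4:2
  c4: CDB Add2=4; issue ADD r4<-Add1  regs: r0:4,r1:7,r2:9,r3:Mul1,r4:Add1
  c5: issue MUL r3<-Mul2  regs: r0:4,r1:7,r2:9,r3:Mul2,r4:Add1
  c6: stall  regs: r0:4,r1:7,r2:9,r3:Mul2,r4:Add1
  c7: CDB Mul1=35; issue MUL r0<-Mul1  regs: r0:Mul1,r1:7,r2:9,r3:Mul2,r4:Add1
  c8: -  regs: r0:Mul1,r1:7,r2:9,r3:Mul2,r4:Add1
  c9: CDB Add1=42  regs: r0:Mul1,r1:7,r2:9,r3:Mul2,r4:42
  c10: CDB Mul2=28  regs: r0:Mul1,r1:7,r2:9,r3:28,r4:42
  c11: -  regs: r0:Mul1,r1:7,r2:9,r3:28,r4:42
  c12: -  regs: r0:Mul1,r1:7,r2:9,r3:28,r4:42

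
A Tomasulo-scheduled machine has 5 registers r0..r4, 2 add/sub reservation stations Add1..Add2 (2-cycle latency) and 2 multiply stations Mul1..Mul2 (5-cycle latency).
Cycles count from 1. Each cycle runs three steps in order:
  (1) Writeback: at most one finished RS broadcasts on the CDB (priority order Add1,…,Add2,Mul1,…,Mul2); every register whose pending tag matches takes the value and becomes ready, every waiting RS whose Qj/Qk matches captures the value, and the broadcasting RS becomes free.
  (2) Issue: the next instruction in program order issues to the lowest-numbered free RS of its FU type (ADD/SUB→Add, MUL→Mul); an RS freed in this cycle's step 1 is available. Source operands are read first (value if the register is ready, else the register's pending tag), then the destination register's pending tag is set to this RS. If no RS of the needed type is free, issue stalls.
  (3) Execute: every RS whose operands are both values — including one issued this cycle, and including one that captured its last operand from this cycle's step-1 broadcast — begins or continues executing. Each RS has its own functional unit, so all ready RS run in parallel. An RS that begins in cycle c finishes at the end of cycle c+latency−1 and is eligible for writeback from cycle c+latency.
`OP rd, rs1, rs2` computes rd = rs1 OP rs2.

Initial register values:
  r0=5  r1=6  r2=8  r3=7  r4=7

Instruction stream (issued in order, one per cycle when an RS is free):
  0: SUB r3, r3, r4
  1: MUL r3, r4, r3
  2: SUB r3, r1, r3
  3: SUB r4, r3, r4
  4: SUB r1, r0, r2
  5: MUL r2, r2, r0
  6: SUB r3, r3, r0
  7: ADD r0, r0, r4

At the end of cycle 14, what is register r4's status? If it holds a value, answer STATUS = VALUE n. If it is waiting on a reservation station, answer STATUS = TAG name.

STATUS = VALUE -1

  c1: issue SUB r3<-Add1  regs: r0:5,r1:6,r2:8,r3:Add1,r4:7
  c2: issue MUL r3<-Mul1  regs: r0:5,r1:6,r2:8,r3:Mul1,r4:7
  c3: CDB Add1=0; issue SUB r3<-Add1  regs: r0:5,r1:6,r2:8,r3:Add1,r4:7
  c4: issue SUB r4<-Add2  regs: r0:5,r1:6,r2:8,r3:Add1,r4:Add2
  c5: stall  regs: r0:5,r1:6,r2:8,r3:Add1,r4:Add2
  c6: stall  regs: r0:5,r1:6,r2:8,r3:Add1,r4:Add2
  c7: stall  regs: r0:5,r1:6,r2:8,r3:Add1,r4:Add2
  c8: CDB Mul1=0; stall  regs: r0:5,r1:6,r2:8,r3:Add1,r4:Add2
  c9: stall  regs: r0:5,r1:6,r2:8,r3:Add1,r4:Add2
  c10: CDB Add1=6; issue SUB r1<-Add1  regs: r0:5,r1:Add1,r2:8,r3:6,r4:Add2
  c11: issue MUL r2<-Mul1  regs: r0:5,r1:Add1,r2:Mul1,r3:6,r4:Add2
  c12: CDB Add1=-3; issue SUB r3<-Add1  regs: r0:5,r1:-3,r2:Mul1,r3:Add1,r4:Add2
  c13: CDB Add2=-1; issue ADD r0<-Add2  regs: r0:Add2,r1:-3,r2:Mul1,r3:Add1,r4:-1
  c14: CDB Add1=1  regs: r0:Add2,r1:-3,r2:Mul1,r3:1,r4:-1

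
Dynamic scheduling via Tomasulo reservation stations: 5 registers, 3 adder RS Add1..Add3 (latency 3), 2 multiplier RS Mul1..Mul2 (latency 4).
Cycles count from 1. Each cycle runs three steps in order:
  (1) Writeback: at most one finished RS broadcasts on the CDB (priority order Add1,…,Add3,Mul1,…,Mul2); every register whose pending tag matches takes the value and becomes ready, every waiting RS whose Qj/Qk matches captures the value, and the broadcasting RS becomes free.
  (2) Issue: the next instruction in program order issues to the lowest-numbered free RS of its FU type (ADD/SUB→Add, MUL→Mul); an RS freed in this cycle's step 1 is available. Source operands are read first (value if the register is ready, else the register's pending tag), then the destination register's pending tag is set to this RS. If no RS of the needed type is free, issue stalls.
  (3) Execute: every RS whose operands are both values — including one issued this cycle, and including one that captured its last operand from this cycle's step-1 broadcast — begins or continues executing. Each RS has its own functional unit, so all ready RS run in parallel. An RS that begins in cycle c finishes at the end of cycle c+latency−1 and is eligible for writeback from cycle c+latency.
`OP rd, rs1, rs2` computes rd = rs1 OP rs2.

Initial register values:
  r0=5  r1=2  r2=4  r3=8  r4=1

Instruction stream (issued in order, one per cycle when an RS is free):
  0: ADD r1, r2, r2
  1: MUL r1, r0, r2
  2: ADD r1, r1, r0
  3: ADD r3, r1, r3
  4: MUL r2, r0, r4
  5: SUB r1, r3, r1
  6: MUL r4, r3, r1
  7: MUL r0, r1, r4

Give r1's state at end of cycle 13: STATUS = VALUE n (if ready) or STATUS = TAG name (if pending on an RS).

STATUS = TAG Add3

  c1: issue ADD r1<-Add1  regs: r0:5,r1:Add1,r2:4,r3:8,r4:1
  c2: issue MUL r1<-Mul1  regs: r0:5,r1:Mul1,r2:4,r3:8,r4:1
  c3: issue ADD r1<-Add2  regs: r0:5,r1:Add2,r2:4,r3:8,r4:1
  c4: CDB Add1=8; issue ADD r3<-Add1  regs: r0:5,r1:Add2,r2:4,r3:Add1,r4:1
  c5: issue MUL r2<-Mul2  regs: r0:5,r1:Add2,r2:Mul2,r3:Add1,r4:1
  c6: CDB Mul1=20; issue SUB r1<-Add3  regs: r0:5,r1:Add3,r2:Mul2,r3:Add1,r4:1
  c7: issue MUL r4<-Mul1  regs: r0:5,r1:Add3,r2:Mul2,r3:Add1,r4:Mul1
  c8: stall  regs: r0:5,r1:Add3,r2:Mul2,r3:Add1,r4:Mul1
  c9: CDB Add2=25; stall  regs: r0:5,r1:Add3,r2:Mul2,r3:Add1,r4:Mul1
  c10: CDB Mul2=5; issue MUL r0<-Mul2  regs: r0:Mul2,r1:Add3,r2:5,r3:Add1,r4:Mul1
  c11: -  regs: r0:Mul2,r1:Add3,r2:5,r3:Add1,r4:Mul1
  c12: CDB Add1=33  regs: r0:Mul2,r1:Add3,r2:5,r3:33,r4:Mul1
  c13: -  regs: r0:Mul2,r1:Add3,r2:5,r3:33,r4:Mul1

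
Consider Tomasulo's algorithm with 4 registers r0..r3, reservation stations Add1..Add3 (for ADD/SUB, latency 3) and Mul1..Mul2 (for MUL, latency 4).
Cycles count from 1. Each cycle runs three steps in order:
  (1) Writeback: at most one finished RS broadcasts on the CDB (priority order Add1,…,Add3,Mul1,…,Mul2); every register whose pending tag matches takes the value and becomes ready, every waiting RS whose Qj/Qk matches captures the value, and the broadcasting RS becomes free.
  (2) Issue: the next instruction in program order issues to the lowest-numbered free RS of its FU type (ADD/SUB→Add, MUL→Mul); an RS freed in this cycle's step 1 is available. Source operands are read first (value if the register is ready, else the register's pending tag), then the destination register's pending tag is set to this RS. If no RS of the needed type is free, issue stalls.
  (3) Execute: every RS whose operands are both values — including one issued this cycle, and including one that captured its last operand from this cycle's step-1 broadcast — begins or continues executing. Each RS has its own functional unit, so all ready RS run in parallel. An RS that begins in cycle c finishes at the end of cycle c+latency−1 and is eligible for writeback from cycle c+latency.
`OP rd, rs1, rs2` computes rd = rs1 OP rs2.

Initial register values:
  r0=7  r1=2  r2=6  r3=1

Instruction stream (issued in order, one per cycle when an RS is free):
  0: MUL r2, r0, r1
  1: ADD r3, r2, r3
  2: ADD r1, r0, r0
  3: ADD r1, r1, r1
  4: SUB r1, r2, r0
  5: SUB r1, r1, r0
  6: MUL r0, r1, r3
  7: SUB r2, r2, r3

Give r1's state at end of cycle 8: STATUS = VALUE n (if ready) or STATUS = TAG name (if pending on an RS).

c1: issue MUL r2<-Mul1 | r0:7,r1:2,r2:Mul1,r3:1
c2: issue ADD r3<-Add1 | r0:7,r1:2,r2:Mul1,r3:Add1
c3: issue ADD r1<-Add2 | r0:7,r1:Add2,r2:Mul1,r3:Add1
c4: issue ADD r1<-Add3 | r0:7,r1:Add3,r2:Mul1,r3:Add1
c5: CDB Mul1=14; stall | r0:7,r1:Add3,r2:14,r3:Add1
c6: CDB Add2=14; issue SUB r1<-Add2 | r0:7,r1:Add2,r2:14,r3:Add1
c7: stall | r0:7,r1:Add2,r2:14,r3:Add1
c8: CDB Add1=15; issue SUB r1<-Add1 | r0:7,r1:Add1,r2:14,r3:15

STATUS = TAG Add1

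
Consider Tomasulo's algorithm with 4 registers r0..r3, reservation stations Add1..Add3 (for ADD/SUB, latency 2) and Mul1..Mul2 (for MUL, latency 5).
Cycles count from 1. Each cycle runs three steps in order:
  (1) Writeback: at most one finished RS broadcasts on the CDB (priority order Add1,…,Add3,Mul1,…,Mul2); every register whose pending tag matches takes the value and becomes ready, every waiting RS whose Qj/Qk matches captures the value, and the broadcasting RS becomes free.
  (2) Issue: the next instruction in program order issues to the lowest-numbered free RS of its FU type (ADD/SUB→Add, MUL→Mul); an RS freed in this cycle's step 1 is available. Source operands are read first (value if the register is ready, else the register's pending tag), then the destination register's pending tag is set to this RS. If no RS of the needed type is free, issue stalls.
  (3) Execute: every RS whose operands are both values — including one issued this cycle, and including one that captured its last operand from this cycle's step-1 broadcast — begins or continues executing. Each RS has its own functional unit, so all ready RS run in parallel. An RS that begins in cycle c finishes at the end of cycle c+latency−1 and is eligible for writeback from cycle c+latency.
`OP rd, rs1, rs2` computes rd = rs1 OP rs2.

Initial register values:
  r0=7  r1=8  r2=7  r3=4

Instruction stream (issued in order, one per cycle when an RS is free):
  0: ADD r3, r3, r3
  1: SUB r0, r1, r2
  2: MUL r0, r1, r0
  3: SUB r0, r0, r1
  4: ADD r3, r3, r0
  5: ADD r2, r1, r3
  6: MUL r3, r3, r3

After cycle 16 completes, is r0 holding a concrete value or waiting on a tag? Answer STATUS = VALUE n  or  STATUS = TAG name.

  c1: issue ADD r3<-Add1  regs: r0:7,r1:8,r2:7,r3:Add1
  c2: issue SUB r0<-Add2  regs: r0:Add2,r1:8,r2:7,r3:Add1
  c3: CDB Add1=8; issue MUL r0<-Mul1  regs: r0:Mul1,r1:8,r2:7,r3:8
  c4: CDB Add2=1; issue SUB r0<-Add1  regs: r0:Add1,r1:8,r2:7,r3:8
  c5: issue ADD r3<-Add2  regs: r0:Add1,r1:8,r2:7,r3:Add2
  c6: issue ADD r2<-Add3  regs: r0:Add1,r1:8,r2:Add3,r3:Add2
  c7: issue MUL r3<-Mul2  regs: r0:Add1,r1:8,r2:Add3,r3:Mul2
  c8: -  regs: r0:Add1,r1:8,r2:Add3,r3:Mul2
  c9: CDB Mul1=8  regs: r0:Add1,r1:8,r2:Add3,r3:Mul2
  c10: -  regs: r0:Add1,r1:8,r2:Add3,r3:Mul2
  c11: CDB Add1=0  regs: r0:0,r1:8,r2:Add3,r3:Mul2
  c12: -  regs: r0:0,r1:8,r2:Add3,r3:Mul2
  c13: CDB Add2=8  regs: r0:0,r1:8,r2:Add3,r3:Mul2
  c14: -  regs: r0:0,r1:8,r2:Add3,r3:Mul2
  c15: CDB Add3=16  regs: r0:0,r1:8,r2:16,r3:Mul2
  c16: -  regs: r0:0,r1:8,r2:16,r3:Mul2

STATUS = VALUE 0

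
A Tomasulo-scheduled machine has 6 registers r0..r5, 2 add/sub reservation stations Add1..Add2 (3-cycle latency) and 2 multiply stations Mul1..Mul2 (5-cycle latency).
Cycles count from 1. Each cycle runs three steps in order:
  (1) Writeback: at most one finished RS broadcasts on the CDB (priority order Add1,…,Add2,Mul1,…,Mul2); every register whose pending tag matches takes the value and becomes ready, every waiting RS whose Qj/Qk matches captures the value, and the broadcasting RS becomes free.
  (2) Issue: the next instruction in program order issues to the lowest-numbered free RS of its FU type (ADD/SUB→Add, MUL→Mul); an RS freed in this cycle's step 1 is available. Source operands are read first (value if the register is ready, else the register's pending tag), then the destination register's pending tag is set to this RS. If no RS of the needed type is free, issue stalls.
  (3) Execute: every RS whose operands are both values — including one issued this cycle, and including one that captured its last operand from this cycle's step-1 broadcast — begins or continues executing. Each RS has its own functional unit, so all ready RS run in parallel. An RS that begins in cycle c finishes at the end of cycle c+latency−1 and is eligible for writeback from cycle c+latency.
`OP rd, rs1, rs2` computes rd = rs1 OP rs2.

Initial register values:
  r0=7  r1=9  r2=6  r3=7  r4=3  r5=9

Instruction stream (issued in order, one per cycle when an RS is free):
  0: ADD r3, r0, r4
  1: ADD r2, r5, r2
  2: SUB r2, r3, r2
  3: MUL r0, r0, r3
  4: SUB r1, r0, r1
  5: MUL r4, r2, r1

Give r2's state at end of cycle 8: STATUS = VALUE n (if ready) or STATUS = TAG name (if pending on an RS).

STATUS = VALUE -5

cycle 1: issue ADD r3<-Add1 // r0:7,r1:9,r2:6,r3:Add1,r4:3,r5:9
cycle 2: issue ADD r2<-Add2 // r0:7,r1:9,r2:Add2,r3:Add1,r4:3,r5:9
cycle 3: stall // r0:7,r1:9,r2:Add2,r3:Add1,r4:3,r5:9
cycle 4: CDB Add1=10; issue SUB r2<-Add1 // r0:7,r1:9,r2:Add1,r3:10,r4:3,r5:9
cycle 5: CDB Add2=15; issue MUL r0<-Mul1 // r0:Mul1,r1:9,r2:Add1,r3:10,r4:3,r5:9
cycle 6: issue SUB r1<-Add2 // r0:Mul1,r1:Add2,r2:Add1,r3:10,r4:3,r5:9
cycle 7: issue MUL r4<-Mul2 // r0:Mul1,r1:Add2,r2:Add1,r3:10,r4:Mul2,r5:9
cycle 8: CDB Add1=-5 // r0:Mul1,r1:Add2,r2:-5,r3:10,r4:Mul2,r5:9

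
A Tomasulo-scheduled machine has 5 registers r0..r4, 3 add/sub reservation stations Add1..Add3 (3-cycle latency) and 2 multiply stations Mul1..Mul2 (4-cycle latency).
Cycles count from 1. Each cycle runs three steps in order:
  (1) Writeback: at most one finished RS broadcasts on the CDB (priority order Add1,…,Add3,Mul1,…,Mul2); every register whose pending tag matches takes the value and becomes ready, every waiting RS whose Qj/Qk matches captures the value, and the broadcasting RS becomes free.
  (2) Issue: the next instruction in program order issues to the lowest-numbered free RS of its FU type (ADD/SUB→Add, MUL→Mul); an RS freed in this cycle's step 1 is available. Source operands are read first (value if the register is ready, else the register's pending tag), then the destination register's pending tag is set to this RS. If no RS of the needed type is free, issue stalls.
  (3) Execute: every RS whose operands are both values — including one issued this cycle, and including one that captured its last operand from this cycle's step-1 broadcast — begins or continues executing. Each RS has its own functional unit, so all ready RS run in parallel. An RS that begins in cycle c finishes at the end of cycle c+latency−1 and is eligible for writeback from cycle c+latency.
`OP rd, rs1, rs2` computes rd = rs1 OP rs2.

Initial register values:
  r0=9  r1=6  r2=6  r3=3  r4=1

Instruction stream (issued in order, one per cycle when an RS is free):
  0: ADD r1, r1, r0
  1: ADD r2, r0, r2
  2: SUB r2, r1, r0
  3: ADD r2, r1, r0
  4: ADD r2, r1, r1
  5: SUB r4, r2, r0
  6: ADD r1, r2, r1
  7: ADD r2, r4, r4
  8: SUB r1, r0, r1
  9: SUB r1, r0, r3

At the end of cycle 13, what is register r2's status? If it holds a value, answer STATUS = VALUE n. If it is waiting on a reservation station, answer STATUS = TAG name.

STATUS = TAG Add3

c1: issue ADD r1<-Add1 | r0:9,r1:Add1,r2:6,r3:3,r4:1
c2: issue ADD r2<-Add2 | r0:9,r1:Add1,r2:Add2,r3:3,r4:1
c3: issue SUB r2<-Add3 | r0:9,r1:Add1,r2:Add3,r3:3,r4:1
c4: CDB Add1=15; issue ADD r2<-Add1 | r0:9,r1:15,r2:Add1,r3:3,r4:1
c5: CDB Add2=15; issue ADD r2<-Add2 | r0:9,r1:15,r2:Add2,r3:3,r4:1
c6: stall | r0:9,r1:15,r2:Add2,r3:3,r4:1
c7: CDB Add1=24; issue SUB r4<-Add1 | r0:9,r1:15,r2:Add2,r3:3,r4:Add1
c8: CDB Add2=30; issue ADD r1<-Add2 | r0:9,r1:Add2,r2:30,r3:3,r4:Add1
c9: CDB Add3=6; issue ADD r2<-Add3 | r0:9,r1:Add2,r2:Add3,r3:3,r4:Add1
c10: stall | r0:9,r1:Add2,r2:Add3,r3:3,r4:Add1
c11: CDB Add1=21; issue SUB r1<-Add1 | r0:9,r1:Add1,r2:Add3,r3:3,r4:21
c12: CDB Add2=45; issue SUB r1<-Add2 | r0:9,r1:Add2,r2:Add3,r3:3,r4:21
c13: - | r0:9,r1:Add2,r2:Add3,r3:3,r4:21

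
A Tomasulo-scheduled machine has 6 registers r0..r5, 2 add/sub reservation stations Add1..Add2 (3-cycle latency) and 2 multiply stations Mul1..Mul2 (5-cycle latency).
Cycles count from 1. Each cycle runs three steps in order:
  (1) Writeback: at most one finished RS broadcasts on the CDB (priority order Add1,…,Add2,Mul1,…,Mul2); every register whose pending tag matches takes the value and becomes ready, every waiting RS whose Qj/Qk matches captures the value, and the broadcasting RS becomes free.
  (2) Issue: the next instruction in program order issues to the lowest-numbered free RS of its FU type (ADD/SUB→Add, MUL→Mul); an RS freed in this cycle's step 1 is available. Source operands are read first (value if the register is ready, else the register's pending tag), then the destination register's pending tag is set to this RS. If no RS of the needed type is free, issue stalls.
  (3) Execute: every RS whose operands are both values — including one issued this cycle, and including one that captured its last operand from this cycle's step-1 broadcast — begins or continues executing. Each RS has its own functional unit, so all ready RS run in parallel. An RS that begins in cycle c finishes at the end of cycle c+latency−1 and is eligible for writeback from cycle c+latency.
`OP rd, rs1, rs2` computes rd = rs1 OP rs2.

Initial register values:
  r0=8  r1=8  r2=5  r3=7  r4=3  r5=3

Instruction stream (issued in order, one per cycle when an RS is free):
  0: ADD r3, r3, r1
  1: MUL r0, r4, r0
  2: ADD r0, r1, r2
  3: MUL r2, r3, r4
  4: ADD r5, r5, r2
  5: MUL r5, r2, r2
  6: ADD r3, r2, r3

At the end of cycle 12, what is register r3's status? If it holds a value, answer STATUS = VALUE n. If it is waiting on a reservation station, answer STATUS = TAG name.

STATUS = TAG Add2

  c1: issue ADD r3<-Add1  regs: r0:8,r1:8,r2:5,r3:Add1,r4:3,r5:3
  c2: issue MUL r0<-Mul1  regs: r0:Mul1,r1:8,r2:5,r3:Add1,r4:3,r5:3
  c3: issue ADD r0<-Add2  regs: r0:Add2,r1:8,r2:5,r3:Add1,r4:3,r5:3
  c4: CDB Add1=15; issue MUL r2<-Mul2  regs: r0:Add2,r1:8,r2:Mul2,r3:15,r4:3,r5:3
  c5: issue ADD r5<-Add1  regs: r0:Add2,r1:8,r2:Mul2,r3:15,r4:3,r5:Add1
  c6: CDB Add2=13; stall  regs: r0:13,r1:8,r2:Mul2,r3:15,r4:3,r5:Add1
  c7: CDB Mul1=24; issue MUL r5<-Mul1  regs: r0:13,r1:8,r2:Mul2,r3:15,r4:3,r5:Mul1
  c8: issue ADD r3<-Add2  regs: r0:13,r1:8,r2:Mul2,r3:Add2,r4:3,r5:Mul1
  c9: CDB Mul2=45  regs: r0:13,r1:8,r2:45,r3:Add2,r4:3,r5:Mul1
  c10: -  regs: r0:13,r1:8,r2:45,r3:Add2,r4:3,r5:Mul1
  c11: -  regs: r0:13,r1:8,r2:45,r3:Add2,r4:3,r5:Mul1
  c12: CDB Add1=48  regs: r0:13,r1:8,r2:45,r3:Add2,r4:3,r5:Mul1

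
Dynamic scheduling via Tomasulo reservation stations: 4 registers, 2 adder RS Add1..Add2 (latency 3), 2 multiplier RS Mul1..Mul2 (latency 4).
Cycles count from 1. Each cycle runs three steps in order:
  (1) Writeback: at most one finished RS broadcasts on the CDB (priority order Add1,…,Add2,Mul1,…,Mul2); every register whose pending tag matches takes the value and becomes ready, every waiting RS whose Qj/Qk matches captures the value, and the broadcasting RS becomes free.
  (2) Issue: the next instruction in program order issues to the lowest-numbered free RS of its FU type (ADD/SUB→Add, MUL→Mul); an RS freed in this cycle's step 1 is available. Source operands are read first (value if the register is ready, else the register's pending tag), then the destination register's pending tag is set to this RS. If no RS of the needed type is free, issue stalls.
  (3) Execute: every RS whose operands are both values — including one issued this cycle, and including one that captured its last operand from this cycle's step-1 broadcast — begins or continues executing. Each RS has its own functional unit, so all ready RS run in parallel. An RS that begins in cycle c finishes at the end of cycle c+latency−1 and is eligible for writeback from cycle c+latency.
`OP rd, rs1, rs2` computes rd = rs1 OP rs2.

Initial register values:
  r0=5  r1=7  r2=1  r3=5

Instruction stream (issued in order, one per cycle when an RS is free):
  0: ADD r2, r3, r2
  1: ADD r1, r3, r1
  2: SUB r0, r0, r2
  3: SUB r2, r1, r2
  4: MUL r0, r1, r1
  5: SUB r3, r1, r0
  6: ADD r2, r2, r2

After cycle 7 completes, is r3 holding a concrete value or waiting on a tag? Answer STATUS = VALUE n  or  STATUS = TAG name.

cycle 1: issue ADD r2<-Add1 // r0:5,r1:7,r2:Add1,r3:5
cycle 2: issue ADD r1<-Add2 // r0:5,r1:Add2,r2:Add1,r3:5
cycle 3: stall // r0:5,r1:Add2,r2:Add1,r3:5
cycle 4: CDB Add1=6; issue SUB r0<-Add1 // r0:Add1,r1:Add2,r2:6,r3:5
cycle 5: CDB Add2=12; issue SUB r2<-Add2 // r0:Add1,r1:12,r2:Add2,r3:5
cycle 6: issue MUL r0<-Mul1 // r0:Mul1,r1:12,r2:Add2,r3:5
cycle 7: CDB Add1=-1; issue SUB r3<-Add1 // r0:Mul1,r1:12,r2:Add2,r3:Add1

STATUS = TAG Add1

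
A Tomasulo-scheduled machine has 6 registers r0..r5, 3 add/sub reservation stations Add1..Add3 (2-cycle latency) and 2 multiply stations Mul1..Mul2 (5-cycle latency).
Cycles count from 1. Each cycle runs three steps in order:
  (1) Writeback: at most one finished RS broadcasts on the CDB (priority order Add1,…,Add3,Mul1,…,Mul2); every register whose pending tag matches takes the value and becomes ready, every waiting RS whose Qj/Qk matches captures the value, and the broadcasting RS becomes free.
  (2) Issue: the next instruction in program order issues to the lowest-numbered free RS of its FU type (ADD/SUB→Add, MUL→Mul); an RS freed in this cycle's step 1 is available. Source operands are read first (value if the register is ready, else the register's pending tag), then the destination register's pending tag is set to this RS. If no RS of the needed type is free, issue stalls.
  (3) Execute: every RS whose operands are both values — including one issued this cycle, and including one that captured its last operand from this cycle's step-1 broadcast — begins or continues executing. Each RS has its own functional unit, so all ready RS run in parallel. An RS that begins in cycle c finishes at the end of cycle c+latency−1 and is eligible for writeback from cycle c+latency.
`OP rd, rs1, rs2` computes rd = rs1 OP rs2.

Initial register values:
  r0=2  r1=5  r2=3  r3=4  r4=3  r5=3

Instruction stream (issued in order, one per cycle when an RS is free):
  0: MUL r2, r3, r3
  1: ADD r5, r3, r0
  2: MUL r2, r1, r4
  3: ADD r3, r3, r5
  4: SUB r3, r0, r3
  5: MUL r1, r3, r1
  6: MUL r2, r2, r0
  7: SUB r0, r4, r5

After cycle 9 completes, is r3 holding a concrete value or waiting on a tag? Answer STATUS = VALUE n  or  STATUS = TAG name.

STATUS = VALUE -8

c1: issue MUL r2<-Mul1 | r0:2,r1:5,r2:Mul1,r3:4,r4:3,r5:3
c2: issue ADD r5<-Add1 | r0:2,r1:5,r2:Mul1,r3:4,r4:3,r5:Add1
c3: issue MUL r2<-Mul2 | r0:2,r1:5,r2:Mul2,r3:4,r4:3,r5:Add1
c4: CDB Add1=6; issue ADD r3<-Add1 | r0:2,r1:5,r2:Mul2,r3:Add1,r4:3,r5:6
c5: issue SUB r3<-Add2 | r0:2,r1:5,r2:Mul2,r3:Add2,r4:3,r5:6
c6: CDB Add1=10; stall | r0:2,r1:5,r2:Mul2,r3:Add2,r4:3,r5:6
c7: CDB Mul1=16; issue MUL r1<-Mul1 | r0:2,r1:Mul1,r2:Mul2,r3:Add2,r4:3,r5:6
c8: CDB Add2=-8; stall | r0:2,r1:Mul1,r2:Mul2,r3:-8,r4:3,r5:6
c9: CDB Mul2=15; issue MUL r2<-Mul2 | r0:2,r1:Mul1,r2:Mul2,r3:-8,r4:3,r5:6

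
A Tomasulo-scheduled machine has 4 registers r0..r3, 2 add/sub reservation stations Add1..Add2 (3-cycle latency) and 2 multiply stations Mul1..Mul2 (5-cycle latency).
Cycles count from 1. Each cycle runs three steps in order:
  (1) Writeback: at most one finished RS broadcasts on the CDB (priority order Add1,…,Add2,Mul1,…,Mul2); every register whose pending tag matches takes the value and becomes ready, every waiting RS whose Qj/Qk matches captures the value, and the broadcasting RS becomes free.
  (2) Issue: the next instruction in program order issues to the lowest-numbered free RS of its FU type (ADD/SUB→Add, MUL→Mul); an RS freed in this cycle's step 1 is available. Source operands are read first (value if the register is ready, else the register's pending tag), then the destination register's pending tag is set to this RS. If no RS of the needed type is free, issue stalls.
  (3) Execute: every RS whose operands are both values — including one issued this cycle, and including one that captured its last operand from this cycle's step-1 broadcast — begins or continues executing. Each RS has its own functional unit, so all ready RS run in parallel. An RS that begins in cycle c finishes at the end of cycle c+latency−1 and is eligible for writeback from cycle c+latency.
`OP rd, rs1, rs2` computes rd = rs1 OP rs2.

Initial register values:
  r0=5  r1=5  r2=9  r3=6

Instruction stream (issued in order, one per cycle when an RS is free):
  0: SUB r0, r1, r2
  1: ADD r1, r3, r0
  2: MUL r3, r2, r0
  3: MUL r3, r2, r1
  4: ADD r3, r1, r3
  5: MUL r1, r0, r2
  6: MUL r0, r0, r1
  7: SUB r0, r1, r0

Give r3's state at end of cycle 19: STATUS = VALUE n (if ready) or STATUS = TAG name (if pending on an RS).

  c1: issue SUB r0<-Add1  regs: r0:Add1,r1:5,r2:9,r3:6
  c2: issue ADD r1<-Add2  regs: r0:Add1,r1:Add2,r2:9,r3:6
  c3: issue MUL r3<-Mul1  regs: r0:Add1,r1:Add2,r2:9,r3:Mul1
  c4: CDB Add1=-4; issue MUL r3<-Mul2  regs: r0:-4,r1:Add2,r2:9,r3:Mul2
  c5: issue ADD r3<-Add1  regs: r0:-4,r1:Add2,r2:9,r3:Add1
  c6: stall  regs: r0:-4,r1:Add2,r2:9,r3:Add1
  c7: CDB Add2=2; stall  regs: r0:-4,r1:2,r2:9,r3:Add1
  c8: stall  regs: r0:-4,r1:2,r2:9,r3:Add1
  c9: CDB Mul1=-36; issue MUL r1<-Mul1  regs: r0:-4,r1:Mul1,r2:9,r3:Add1
  c10: stall  regs: r0:-4,r1:Mul1,r2:9,r3:Add1
  c11: stall  regs: r0:-4,r1:Mul1,r2:9,r3:Add1
  c12: CDB Mul2=18; issue MUL r0<-Mul2  regs: r0:Mul2,r1:Mul1,r2:9,r3:Add1
  c13: issue SUB r0<-Add2  regs: r0:Add2,r1:Mul1,r2:9,r3:Add1
  c14: CDB Mul1=-36  regs: r0:Add2,r1:-36,r2:9,r3:Add1
  c15: CDB Add1=20  regs: r0:Add2,r1:-36,r2:9,r3:20
  c16: -  regs: r0:Add2,r1:-36,r2:9,r3:20
  c17: -  regs: r0:Add2,r1:-36,r2:9,r3:20
  c18: -  regs: r0:Add2,r1:-36,r2:9,r3:20
  c19: CDB Mul2=144  regs: r0:Add2,r1:-36,r2:9,r3:20

STATUS = VALUE 20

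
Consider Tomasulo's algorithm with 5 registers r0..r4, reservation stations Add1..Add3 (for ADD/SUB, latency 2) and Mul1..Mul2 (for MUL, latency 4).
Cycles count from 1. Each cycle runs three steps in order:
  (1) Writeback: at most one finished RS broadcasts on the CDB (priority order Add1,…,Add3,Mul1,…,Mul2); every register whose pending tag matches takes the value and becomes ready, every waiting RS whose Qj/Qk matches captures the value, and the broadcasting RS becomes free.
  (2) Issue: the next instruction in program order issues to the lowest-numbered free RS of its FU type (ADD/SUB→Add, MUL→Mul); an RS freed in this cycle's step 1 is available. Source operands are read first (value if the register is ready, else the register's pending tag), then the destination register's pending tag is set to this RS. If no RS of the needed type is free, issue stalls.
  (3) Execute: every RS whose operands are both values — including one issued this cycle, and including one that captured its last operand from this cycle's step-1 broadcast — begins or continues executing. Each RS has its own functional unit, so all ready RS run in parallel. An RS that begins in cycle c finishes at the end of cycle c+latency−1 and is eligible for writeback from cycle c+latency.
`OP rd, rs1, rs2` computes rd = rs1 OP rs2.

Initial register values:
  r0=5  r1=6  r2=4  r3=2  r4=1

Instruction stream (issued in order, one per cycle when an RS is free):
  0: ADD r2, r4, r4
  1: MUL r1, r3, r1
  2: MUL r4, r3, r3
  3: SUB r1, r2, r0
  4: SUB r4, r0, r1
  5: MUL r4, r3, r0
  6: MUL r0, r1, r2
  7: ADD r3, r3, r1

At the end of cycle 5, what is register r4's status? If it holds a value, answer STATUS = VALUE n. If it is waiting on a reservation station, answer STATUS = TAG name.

cycle 1: issue ADD r2<-Add1 // r0:5,r1:6,r2:Add1,r3:2,r4:1
cycle 2: issue MUL r1<-Mul1 // r0:5,r1:Mul1,r2:Add1,r3:2,r4:1
cycle 3: CDB Add1=2; issue MUL r4<-Mul2 // r0:5,r1:Mul1,r2:2,r3:2,r4:Mul2
cycle 4: issue SUB r1<-Add1 // r0:5,r1:Add1,r2:2,r3:2,r4:Mul2
cycle 5: issue SUB r4<-Add2 // r0:5,r1:Add1,r2:2,r3:2,r4:Add2

STATUS = TAG Add2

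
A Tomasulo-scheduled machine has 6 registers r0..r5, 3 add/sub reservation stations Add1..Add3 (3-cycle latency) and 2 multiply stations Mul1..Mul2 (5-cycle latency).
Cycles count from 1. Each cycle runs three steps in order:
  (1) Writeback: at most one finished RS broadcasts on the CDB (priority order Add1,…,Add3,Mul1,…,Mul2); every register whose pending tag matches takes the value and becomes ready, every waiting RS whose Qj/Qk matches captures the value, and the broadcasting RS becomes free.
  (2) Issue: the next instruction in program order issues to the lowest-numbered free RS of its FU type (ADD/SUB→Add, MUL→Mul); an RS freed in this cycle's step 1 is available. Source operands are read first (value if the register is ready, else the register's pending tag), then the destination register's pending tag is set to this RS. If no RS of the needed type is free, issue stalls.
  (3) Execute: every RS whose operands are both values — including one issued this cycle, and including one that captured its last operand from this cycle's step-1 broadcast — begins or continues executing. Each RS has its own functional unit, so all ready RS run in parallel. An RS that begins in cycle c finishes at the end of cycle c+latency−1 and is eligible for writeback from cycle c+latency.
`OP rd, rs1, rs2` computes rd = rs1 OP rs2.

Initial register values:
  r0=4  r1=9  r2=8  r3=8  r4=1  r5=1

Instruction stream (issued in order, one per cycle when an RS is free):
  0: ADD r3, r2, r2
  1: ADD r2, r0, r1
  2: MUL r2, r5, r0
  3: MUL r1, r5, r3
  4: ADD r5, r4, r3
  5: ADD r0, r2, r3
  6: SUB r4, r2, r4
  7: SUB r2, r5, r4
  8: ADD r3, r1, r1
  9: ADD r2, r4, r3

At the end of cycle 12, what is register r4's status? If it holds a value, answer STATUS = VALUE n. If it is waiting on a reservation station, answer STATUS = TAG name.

cycle 1: issue ADD r3<-Add1 // r0:4,r1:9,r2:8,r3:Add1,r4:1,r5:1
cycle 2: issue ADD r2<-Add2 // r0:4,r1:9,r2:Add2,r3:Add1,r4:1,r5:1
cycle 3: issue MUL r2<-Mul1 // r0:4,r1:9,r2:Mul1,r3:Add1,r4:1,r5:1
cycle 4: CDB Add1=16; issue MUL r1<-Mul2 // r0:4,r1:Mul2,r2:Mul1,r3:16,r4:1,r5:1
cycle 5: CDB Add2=13; issue ADD r5<-Add1 // r0:4,r1:Mul2,r2:Mul1,r3:16,r4:1,r5:Add1
cycle 6: issue ADD r0<-Add2 // r0:Add2,r1:Mul2,r2:Mul1,r3:16,r4:1,r5:Add1
cycle 7: issue SUB r4<-Add3 // r0:Add2,r1:Mul2,r2:Mul1,r3:16,r4:Add3,r5:Add1
cycle 8: CDB Add1=17; issue SUB r2<-Add1 // r0:Add2,r1:Mul2,r2:Add1,r3:16,r4:Add3,r5:17
cycle 9: CDB Mul1=4; stall // r0:Add2,r1:Mul2,r2:Add1,r3:16,r4:Add3,r5:17
cycle 10: CDB Mul2=16; stall // r0:Add2,r1:16,r2:Add1,r3:16,r4:Add3,r5:17
cycle 11: stall // r0:Add2,r1:16,r2:Add1,r3:16,r4:Add3,r5:17
cycle 12: CDB Add2=20; issue ADD r3<-Add2 // r0:20,r1:16,r2:Add1,r3:Add2,r4:Add3,r5:17

STATUS = TAG Add3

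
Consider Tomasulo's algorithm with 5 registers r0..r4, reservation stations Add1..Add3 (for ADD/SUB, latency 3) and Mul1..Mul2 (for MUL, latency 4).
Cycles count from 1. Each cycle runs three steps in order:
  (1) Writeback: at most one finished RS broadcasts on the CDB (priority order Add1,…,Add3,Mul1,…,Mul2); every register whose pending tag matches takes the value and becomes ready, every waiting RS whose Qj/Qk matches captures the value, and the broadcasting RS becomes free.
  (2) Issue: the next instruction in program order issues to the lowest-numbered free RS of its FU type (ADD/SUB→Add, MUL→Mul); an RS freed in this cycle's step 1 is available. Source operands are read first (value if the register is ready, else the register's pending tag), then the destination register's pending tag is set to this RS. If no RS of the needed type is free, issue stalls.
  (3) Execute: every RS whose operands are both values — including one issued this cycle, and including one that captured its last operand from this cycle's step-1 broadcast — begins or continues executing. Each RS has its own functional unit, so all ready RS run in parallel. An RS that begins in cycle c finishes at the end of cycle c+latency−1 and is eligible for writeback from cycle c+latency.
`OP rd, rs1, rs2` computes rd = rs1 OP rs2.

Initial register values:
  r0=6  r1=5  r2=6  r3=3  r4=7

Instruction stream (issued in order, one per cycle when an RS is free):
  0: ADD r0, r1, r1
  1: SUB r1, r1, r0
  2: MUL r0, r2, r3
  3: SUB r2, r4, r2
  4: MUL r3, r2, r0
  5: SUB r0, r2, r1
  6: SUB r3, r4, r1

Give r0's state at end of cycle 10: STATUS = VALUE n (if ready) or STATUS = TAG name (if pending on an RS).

c1: issue ADD r0<-Add1 | r0:Add1,r1:5,r2:6,r3:3,r4:7
c2: issue SUB r1<-Add2 | r0:Add1,r1:Add2,r2:6,r3:3,r4:7
c3: issue MUL r0<-Mul1 | r0:Mul1,r1:Add2,r2:6,r3:3,r4:7
c4: CDB Add1=10; issue SUB r2<-Add1 | r0:Mul1,r1:Add2,r2:Add1,r3:3,r4:7
c5: issue MUL r3<-Mul2 | r0:Mul1,r1:Add2,r2:Add1,r3:Mul2,r4:7
c6: issue SUB r0<-Add3 | r0:Add3,r1:Add2,r2:Add1,r3:Mul2,r4:7
c7: CDB Add1=1; issue SUB r3<-Add1 | r0:Add3,r1:Add2,r2:1,r3:Add1,r4:7
c8: CDB Add2=-5 | r0:Add3,r1:-5,r2:1,r3:Add1,r4:7
c9: CDB Mul1=18 | r0:Add3,r1:-5,r2:1,r3:Add1,r4:7
c10: - | r0:Add3,r1:-5,r2:1,r3:Add1,r4:7

STATUS = TAG Add3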